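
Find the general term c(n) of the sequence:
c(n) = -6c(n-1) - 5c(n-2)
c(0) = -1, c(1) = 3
Characteristic equation: x² + 6x + 5 = 0, which factors as (x - (-1))(x - (-5)) = 0.
Roots r₁ = -1, r₂ = -5 (distinct).
General solution: c(n) = A·(-1)^n + B·(-5)^n.
From c(0) = -1: A + B = -1.
From c(1) = 3: -A - 5B = 3.
Solving: A = - \frac{1}{2}, B = - \frac{1}{2}.
So c(n) = - \frac{\left(-1\right)^{n}}{2} - \frac{\left(-5\right)^{n}}{2}.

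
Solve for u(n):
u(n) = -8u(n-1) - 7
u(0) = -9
First-order linear non-homogeneous.
Homogeneous solution: u_h(n) = A·(-8)^n.
Try constant particular solution u_p = K: K = -8K - 7 ⇒ K = - \frac{7}{9}.
General: u(n) = A·(-8)^n - \frac{7}{9}.
Apply u(0) = -9: A - \frac{7}{9} = -9 ⇒ A = - \frac{74}{9}.
So u(n) = - \frac{74 \left(-8\right)^{n}}{9} - \frac{7}{9}.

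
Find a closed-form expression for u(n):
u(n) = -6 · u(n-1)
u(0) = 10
Pure geometric recurrence with ratio -6.
By induction u(n) = u(0) · (-6)^n = 10 \left(-6\right)^{n}.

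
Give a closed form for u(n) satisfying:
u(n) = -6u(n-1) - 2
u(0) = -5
First-order linear non-homogeneous.
Homogeneous solution: u_h(n) = A·(-6)^n.
Try constant particular solution u_p = K: K = -6K - 2 ⇒ K = - \frac{2}{7}.
General: u(n) = A·(-6)^n - \frac{2}{7}.
Apply u(0) = -5: A - \frac{2}{7} = -5 ⇒ A = - \frac{33}{7}.
So u(n) = - \frac{33 \left(-6\right)^{n}}{7} - \frac{2}{7}.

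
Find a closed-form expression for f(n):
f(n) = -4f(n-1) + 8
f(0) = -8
First-order linear non-homogeneous.
Homogeneous solution: f_h(n) = A·(-4)^n.
Try constant particular solution f_p = K: K = -4K + 8 ⇒ K = \frac{8}{5}.
General: f(n) = A·(-4)^n + \frac{8}{5}.
Apply f(0) = -8: A + \frac{8}{5} = -8 ⇒ A = - \frac{48}{5}.
So f(n) = \frac{8}{5} - \frac{48 \left(-4\right)^{n}}{5}.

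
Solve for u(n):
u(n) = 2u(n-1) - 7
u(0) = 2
First-order linear non-homogeneous.
Homogeneous solution: u_h(n) = A·(2)^n.
Try constant particular solution u_p = K: K = 2K - 7 ⇒ K = 7.
General: u(n) = A·(2)^n + 7.
Apply u(0) = 2: A + 7 = 2 ⇒ A = -5.
So u(n) = 7 - 5 \cdot 2^{n}.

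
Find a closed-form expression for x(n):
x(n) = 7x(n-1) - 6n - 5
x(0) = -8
First-order linear with linear forcing.
Homogeneous solution: x_h(n) = A·(7)^n.
Try particular x_p(n) = pn + q. Substituting:
  pn + q = 7(p(n-1) + q) - 6n - 5.
Matching the n-coefficient: p = 7p - 6 ⇒ p = 1.
Matching constants: q = -7p + 7q - 5 ⇒ q = 2.
General: x(n) = A·(7)^n + n + 2.
Apply x(0) = -8: A + 2 = -8 ⇒ A = -10.
So x(n) = - 10 \cdot 7^{n} + n + 2.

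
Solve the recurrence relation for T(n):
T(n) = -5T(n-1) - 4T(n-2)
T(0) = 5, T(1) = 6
Characteristic equation: x² + 5x + 4 = 0, which factors as (x - (-1))(x - (-4)) = 0.
Roots r₁ = -1, r₂ = -4 (distinct).
General solution: T(n) = A·(-1)^n + B·(-4)^n.
From T(0) = 5: A + B = 5.
From T(1) = 6: -A - 4B = 6.
Solving: A = \frac{26}{3}, B = - \frac{11}{3}.
So T(n) = \frac{26 \left(-1\right)^{n}}{3} - \frac{11 \left(-4\right)^{n}}{3}.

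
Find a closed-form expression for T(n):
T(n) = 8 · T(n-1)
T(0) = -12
Pure geometric recurrence with ratio 8.
By induction T(n) = T(0) · (8)^n = - 12 \cdot 8^{n}.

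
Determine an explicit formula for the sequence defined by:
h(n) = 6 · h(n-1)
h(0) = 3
Pure geometric recurrence with ratio 6.
By induction h(n) = h(0) · (6)^n = 3 \cdot 6^{n}.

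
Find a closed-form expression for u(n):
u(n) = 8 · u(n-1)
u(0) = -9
Pure geometric recurrence with ratio 8.
By induction u(n) = u(0) · (8)^n = - 9 \cdot 8^{n}.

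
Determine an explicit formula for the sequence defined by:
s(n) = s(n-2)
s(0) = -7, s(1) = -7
Characteristic equation: x² - 1 = 0, which factors as (x - (1))(x - (-1)) = 0.
Roots r₁ = 1, r₂ = -1 (distinct).
General solution: s(n) = A·(1)^n + B·(-1)^n.
From s(0) = -7: A + B = -7.
From s(1) = -7: A - B = -7.
Solving: A = -7, B = 0.
So s(n) = -7.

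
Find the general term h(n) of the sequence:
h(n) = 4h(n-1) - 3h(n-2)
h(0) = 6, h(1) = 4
Characteristic equation: x² - 4x + 3 = 0, which factors as (x - (3))(x - (1)) = 0.
Roots r₁ = 3, r₂ = 1 (distinct).
General solution: h(n) = A·(3)^n + B·(1)^n.
From h(0) = 6: A + B = 6.
From h(1) = 4: 3A + B = 4.
Solving: A = -1, B = 7.
So h(n) = 7 - 3^{n}.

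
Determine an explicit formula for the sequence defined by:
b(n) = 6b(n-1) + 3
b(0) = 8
First-order linear non-homogeneous.
Homogeneous solution: b_h(n) = A·(6)^n.
Try constant particular solution b_p = K: K = 6K + 3 ⇒ K = - \frac{3}{5}.
General: b(n) = A·(6)^n - \frac{3}{5}.
Apply b(0) = 8: A - \frac{3}{5} = 8 ⇒ A = \frac{43}{5}.
So b(n) = \frac{43 \cdot 6^{n}}{5} - \frac{3}{5}.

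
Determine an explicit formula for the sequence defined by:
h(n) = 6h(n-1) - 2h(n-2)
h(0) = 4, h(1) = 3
Characteristic equation: x² - 6x + 2 = 0.
Discriminant Δ = (6)² + 4·(-2) = 28.
Roots r₁,₂ = (6 ± √28)/2, so r₁ = \sqrt{7} + 3, r₂ = 3 - \sqrt{7}.
General solution: h(n) = A·r₁^n + B·r₂^n.
From the initial conditions, A + B = 4 and r₁A + r₂B = 3.
Since r₁ - r₂ = √28: A = (3 - (4)r₂)/√28 = 2 - \frac{9 \sqrt{7}}{14}, and B = 4 - A = \frac{9 \sqrt{7}}{14} + 2.
So h(n) = \left(2 - \frac{9 \sqrt{7}}{14}\right)\left(\sqrt{7} + 3\right)^n + \left(\frac{9 \sqrt{7}}{14} + 2\right)\left(3 - \sqrt{7}\right)^n.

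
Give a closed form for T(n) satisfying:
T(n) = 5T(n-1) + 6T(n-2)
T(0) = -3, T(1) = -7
Characteristic equation: x² - 5x - 6 = 0, which factors as (x - (6))(x - (-1)) = 0.
Roots r₁ = 6, r₂ = -1 (distinct).
General solution: T(n) = A·(6)^n + B·(-1)^n.
From T(0) = -3: A + B = -3.
From T(1) = -7: 6A - B = -7.
Solving: A = - \frac{10}{7}, B = - \frac{11}{7}.
So T(n) = - \frac{11 \left(-1\right)^{n}}{7} - \frac{10 \cdot 6^{n}}{7}.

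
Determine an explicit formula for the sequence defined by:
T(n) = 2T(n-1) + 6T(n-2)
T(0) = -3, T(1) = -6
Characteristic equation: x² - 2x - 6 = 0.
Discriminant Δ = (2)² + 4·(6) = 28.
Roots r₁,₂ = (2 ± √28)/2, so r₁ = 1 + \sqrt{7}, r₂ = 1 - \sqrt{7}.
General solution: T(n) = A·r₁^n + B·r₂^n.
From the initial conditions, A + B = -3 and r₁A + r₂B = -6.
Since r₁ - r₂ = √28: A = (-6 - (-3)r₂)/√28 = - \frac{3}{2} - \frac{3 \sqrt{7}}{14}, and B = -3 - A = - \frac{3}{2} + \frac{3 \sqrt{7}}{14}.
So T(n) = \left(- \frac{3}{2} - \frac{3 \sqrt{7}}{14}\right)\left(1 + \sqrt{7}\right)^n + \left(- \frac{3}{2} + \frac{3 \sqrt{7}}{14}\right)\left(1 - \sqrt{7}\right)^n.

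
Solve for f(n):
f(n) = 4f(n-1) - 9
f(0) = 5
First-order linear non-homogeneous.
Homogeneous solution: f_h(n) = A·(4)^n.
Try constant particular solution f_p = K: K = 4K - 9 ⇒ K = 3.
General: f(n) = A·(4)^n + 3.
Apply f(0) = 5: A + 3 = 5 ⇒ A = 2.
So f(n) = 2 \cdot 4^{n} + 3.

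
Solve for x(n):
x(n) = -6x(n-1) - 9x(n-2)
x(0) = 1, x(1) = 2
Characteristic equation: x² + 6x + 9 = 0, which is (x - (-3))².
Repeated root r = -3.
General solution: x(n) = (A + Bn)·(-3)^n.
From x(0) = 1: A = 1.
From x(1) = 2: (A + B)·(-3) = 2 ⇒ B = - \frac{5}{3}.
So x(n) = \left(1 - \frac{5 n}{3}\right) \cdot (-3)^n.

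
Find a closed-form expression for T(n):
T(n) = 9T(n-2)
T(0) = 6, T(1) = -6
Characteristic equation: x² - 9 = 0, which factors as (x - (3))(x - (-3)) = 0.
Roots r₁ = 3, r₂ = -3 (distinct).
General solution: T(n) = A·(3)^n + B·(-3)^n.
From T(0) = 6: A + B = 6.
From T(1) = -6: 3A - 3B = -6.
Solving: A = 2, B = 4.
So T(n) = 4 \left(-3\right)^{n} + 2 \cdot 3^{n}.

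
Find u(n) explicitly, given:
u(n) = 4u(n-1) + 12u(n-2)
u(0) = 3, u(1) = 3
Characteristic equation: x² - 4x - 12 = 0, which factors as (x - (-2))(x - (6)) = 0.
Roots r₁ = -2, r₂ = 6 (distinct).
General solution: u(n) = A·(-2)^n + B·(6)^n.
From u(0) = 3: A + B = 3.
From u(1) = 3: -2A + 6B = 3.
Solving: A = \frac{15}{8}, B = \frac{9}{8}.
So u(n) = \frac{15 \left(-2\right)^{n}}{8} + \frac{9 \cdot 6^{n}}{8}.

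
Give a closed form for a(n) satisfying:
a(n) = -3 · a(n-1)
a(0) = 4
Pure geometric recurrence with ratio -3.
By induction a(n) = a(0) · (-3)^n = 4 \left(-3\right)^{n}.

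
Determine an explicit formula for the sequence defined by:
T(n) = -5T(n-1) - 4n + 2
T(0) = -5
First-order linear with linear forcing.
Homogeneous solution: T_h(n) = A·(-5)^n.
Try particular T_p(n) = pn + q. Substituting:
  pn + q = -5(p(n-1) + q) - 4n + 2.
Matching the n-coefficient: p = -5p - 4 ⇒ p = - \frac{2}{3}.
Matching constants: q = 5p - 5q + 2 ⇒ q = - \frac{2}{9}.
General: T(n) = A·(-5)^n - \frac{2 n}{3} - \frac{2}{9}.
Apply T(0) = -5: A - \frac{2}{9} = -5 ⇒ A = - \frac{43}{9}.
So T(n) = - \frac{43 \left(-5\right)^{n}}{9} - \frac{2 n}{3} - \frac{2}{9}.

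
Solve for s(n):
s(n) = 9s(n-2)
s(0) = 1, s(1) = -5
Characteristic equation: x² - 9 = 0, which factors as (x - (3))(x - (-3)) = 0.
Roots r₁ = 3, r₂ = -3 (distinct).
General solution: s(n) = A·(3)^n + B·(-3)^n.
From s(0) = 1: A + B = 1.
From s(1) = -5: 3A - 3B = -5.
Solving: A = - \frac{1}{3}, B = \frac{4}{3}.
So s(n) = \frac{4 \left(-3\right)^{n}}{3} - \frac{3^{n}}{3}.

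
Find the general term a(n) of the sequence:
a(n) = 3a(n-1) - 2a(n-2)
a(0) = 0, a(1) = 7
Characteristic equation: x² - 3x + 2 = 0, which factors as (x - (2))(x - (1)) = 0.
Roots r₁ = 2, r₂ = 1 (distinct).
General solution: a(n) = A·(2)^n + B·(1)^n.
From a(0) = 0: A + B = 0.
From a(1) = 7: 2A + B = 7.
Solving: A = 7, B = -7.
So a(n) = 7 \cdot 2^{n} - 7.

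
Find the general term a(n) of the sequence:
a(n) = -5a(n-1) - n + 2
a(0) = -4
First-order linear with linear forcing.
Homogeneous solution: a_h(n) = A·(-5)^n.
Try particular a_p(n) = pn + q. Substituting:
  pn + q = -5(p(n-1) + q) - n + 2.
Matching the n-coefficient: p = -5p - 1 ⇒ p = - \frac{1}{6}.
Matching constants: q = 5p - 5q + 2 ⇒ q = \frac{7}{36}.
General: a(n) = A·(-5)^n - \frac{n}{6} + \frac{7}{36}.
Apply a(0) = -4: A + \frac{7}{36} = -4 ⇒ A = - \frac{151}{36}.
So a(n) = - \frac{151 \left(-5\right)^{n}}{36} - \frac{n}{6} + \frac{7}{36}.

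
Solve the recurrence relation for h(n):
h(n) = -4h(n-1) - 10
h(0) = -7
First-order linear non-homogeneous.
Homogeneous solution: h_h(n) = A·(-4)^n.
Try constant particular solution h_p = K: K = -4K - 10 ⇒ K = -2.
General: h(n) = A·(-4)^n - 2.
Apply h(0) = -7: A - 2 = -7 ⇒ A = -5.
So h(n) = - 5 \left(-4\right)^{n} - 2.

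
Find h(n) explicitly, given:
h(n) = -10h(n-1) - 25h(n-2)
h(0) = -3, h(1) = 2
Characteristic equation: x² + 10x + 25 = 0, which is (x - (-5))².
Repeated root r = -5.
General solution: h(n) = (A + Bn)·(-5)^n.
From h(0) = -3: A = -3.
From h(1) = 2: (A + B)·(-5) = 2 ⇒ B = \frac{13}{5}.
So h(n) = \left(\frac{13 n}{5} - 3\right) \cdot (-5)^n.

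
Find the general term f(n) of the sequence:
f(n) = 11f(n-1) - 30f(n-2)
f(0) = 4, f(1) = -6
Characteristic equation: x² - 11x + 30 = 0, which factors as (x - (5))(x - (6)) = 0.
Roots r₁ = 5, r₂ = 6 (distinct).
General solution: f(n) = A·(5)^n + B·(6)^n.
From f(0) = 4: A + B = 4.
From f(1) = -6: 5A + 6B = -6.
Solving: A = 30, B = -26.
So f(n) = 30 \cdot 5^{n} - 26 \cdot 6^{n}.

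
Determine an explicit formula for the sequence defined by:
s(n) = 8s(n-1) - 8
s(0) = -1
First-order linear non-homogeneous.
Homogeneous solution: s_h(n) = A·(8)^n.
Try constant particular solution s_p = K: K = 8K - 8 ⇒ K = \frac{8}{7}.
General: s(n) = A·(8)^n + \frac{8}{7}.
Apply s(0) = -1: A + \frac{8}{7} = -1 ⇒ A = - \frac{15}{7}.
So s(n) = \frac{8}{7} - \frac{15 \cdot 8^{n}}{7}.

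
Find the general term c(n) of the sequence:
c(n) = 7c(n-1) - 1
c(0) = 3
First-order linear non-homogeneous.
Homogeneous solution: c_h(n) = A·(7)^n.
Try constant particular solution c_p = K: K = 7K - 1 ⇒ K = \frac{1}{6}.
General: c(n) = A·(7)^n + \frac{1}{6}.
Apply c(0) = 3: A + \frac{1}{6} = 3 ⇒ A = \frac{17}{6}.
So c(n) = \frac{17 \cdot 7^{n}}{6} + \frac{1}{6}.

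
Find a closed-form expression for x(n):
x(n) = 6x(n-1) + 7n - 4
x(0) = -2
First-order linear with linear forcing.
Homogeneous solution: x_h(n) = A·(6)^n.
Try particular x_p(n) = pn + q. Substituting:
  pn + q = 6(p(n-1) + q) + 7n - 4.
Matching the n-coefficient: p = 6p + 7 ⇒ p = - \frac{7}{5}.
Matching constants: q = -6p + 6q - 4 ⇒ q = - \frac{22}{25}.
General: x(n) = A·(6)^n - \frac{7 n}{5} - \frac{22}{25}.
Apply x(0) = -2: A - \frac{22}{25} = -2 ⇒ A = - \frac{28}{25}.
So x(n) = - \frac{28 \cdot 6^{n}}{25} - \frac{7 n}{5} - \frac{22}{25}.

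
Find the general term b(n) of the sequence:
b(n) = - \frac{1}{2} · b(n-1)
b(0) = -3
Pure geometric recurrence with ratio - \frac{1}{2}.
By induction b(n) = b(0) · (- \frac{1}{2})^n = - 3 \left(- \frac{1}{2}\right)^{n}.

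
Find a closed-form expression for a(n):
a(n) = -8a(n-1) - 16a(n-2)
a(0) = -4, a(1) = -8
Characteristic equation: x² + 8x + 16 = 0, which is (x - (-4))².
Repeated root r = -4.
General solution: a(n) = (A + Bn)·(-4)^n.
From a(0) = -4: A = -4.
From a(1) = -8: (A + B)·(-4) = -8 ⇒ B = 6.
So a(n) = \left(6 n - 4\right) \cdot (-4)^n.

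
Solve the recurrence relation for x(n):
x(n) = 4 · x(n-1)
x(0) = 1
Pure geometric recurrence with ratio 4.
By induction x(n) = x(0) · (4)^n = 4^{n}.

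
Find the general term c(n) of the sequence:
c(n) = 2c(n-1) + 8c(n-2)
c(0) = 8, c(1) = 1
Characteristic equation: x² - 2x - 8 = 0, which factors as (x - (-2))(x - (4)) = 0.
Roots r₁ = -2, r₂ = 4 (distinct).
General solution: c(n) = A·(-2)^n + B·(4)^n.
From c(0) = 8: A + B = 8.
From c(1) = 1: -2A + 4B = 1.
Solving: A = \frac{31}{6}, B = \frac{17}{6}.
So c(n) = \frac{31 \left(-2\right)^{n}}{6} + \frac{17 \cdot 4^{n}}{6}.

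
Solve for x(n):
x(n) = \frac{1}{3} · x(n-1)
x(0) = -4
Pure geometric recurrence with ratio \frac{1}{3}.
By induction x(n) = x(0) · (\frac{1}{3})^n = - 4 \cdot 3^{- n}.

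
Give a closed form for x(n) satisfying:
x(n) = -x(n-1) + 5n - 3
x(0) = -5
First-order linear with linear forcing.
Homogeneous solution: x_h(n) = A·(-1)^n.
Try particular x_p(n) = pn + q. Substituting:
  pn + q = -(p(n-1) + q) + 5n - 3.
Matching the n-coefficient: p = -p + 5 ⇒ p = \frac{5}{2}.
Matching constants: q = p - q - 3 ⇒ q = - \frac{1}{4}.
General: x(n) = A·(-1)^n + \frac{5 n}{2} - \frac{1}{4}.
Apply x(0) = -5: A - \frac{1}{4} = -5 ⇒ A = - \frac{19}{4}.
So x(n) = - \frac{19 \left(-1\right)^{n}}{4} + \frac{5 n}{2} - \frac{1}{4}.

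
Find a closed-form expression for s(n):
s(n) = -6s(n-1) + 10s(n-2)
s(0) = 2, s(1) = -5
Characteristic equation: x² + 6x - 10 = 0.
Discriminant Δ = (-6)² + 4·(10) = 76.
Roots r₁,₂ = (-6 ± √76)/2, so r₁ = -3 + \sqrt{19}, r₂ = - \sqrt{19} - 3.
General solution: s(n) = A·r₁^n + B·r₂^n.
From the initial conditions, A + B = 2 and r₁A + r₂B = -5.
Since r₁ - r₂ = √76: A = (-5 - (2)r₂)/√76 = \frac{\sqrt{19}}{38} + 1, and B = 2 - A = 1 - \frac{\sqrt{19}}{38}.
So s(n) = \left(\frac{\sqrt{19}}{38} + 1\right)\left(-3 + \sqrt{19}\right)^n + \left(1 - \frac{\sqrt{19}}{38}\right)\left(- \sqrt{19} - 3\right)^n.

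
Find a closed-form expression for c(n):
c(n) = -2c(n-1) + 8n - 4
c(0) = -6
First-order linear with linear forcing.
Homogeneous solution: c_h(n) = A·(-2)^n.
Try particular c_p(n) = pn + q. Substituting:
  pn + q = -2(p(n-1) + q) + 8n - 4.
Matching the n-coefficient: p = -2p + 8 ⇒ p = \frac{8}{3}.
Matching constants: q = 2p - 2q - 4 ⇒ q = \frac{4}{9}.
General: c(n) = A·(-2)^n + \frac{8 n}{3} + \frac{4}{9}.
Apply c(0) = -6: A + \frac{4}{9} = -6 ⇒ A = - \frac{58}{9}.
So c(n) = - \frac{58 \left(-2\right)^{n}}{9} + \frac{8 n}{3} + \frac{4}{9}.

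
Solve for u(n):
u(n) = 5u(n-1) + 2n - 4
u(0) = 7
First-order linear with linear forcing.
Homogeneous solution: u_h(n) = A·(5)^n.
Try particular u_p(n) = pn + q. Substituting:
  pn + q = 5(p(n-1) + q) + 2n - 4.
Matching the n-coefficient: p = 5p + 2 ⇒ p = - \frac{1}{2}.
Matching constants: q = -5p + 5q - 4 ⇒ q = \frac{3}{8}.
General: u(n) = A·(5)^n - \frac{n}{2} + \frac{3}{8}.
Apply u(0) = 7: A + \frac{3}{8} = 7 ⇒ A = \frac{53}{8}.
So u(n) = \frac{53 \cdot 5^{n}}{8} - \frac{n}{2} + \frac{3}{8}.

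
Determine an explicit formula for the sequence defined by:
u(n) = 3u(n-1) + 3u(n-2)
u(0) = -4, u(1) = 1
Characteristic equation: x² - 3x - 3 = 0.
Discriminant Δ = (3)² + 4·(3) = 21.
Roots r₁,₂ = (3 ± √21)/2, so r₁ = \frac{3}{2} + \frac{\sqrt{21}}{2}, r₂ = \frac{3}{2} - \frac{\sqrt{21}}{2}.
General solution: u(n) = A·r₁^n + B·r₂^n.
From the initial conditions, A + B = -4 and r₁A + r₂B = 1.
Since r₁ - r₂ = √21: A = (1 - (-4)r₂)/√21 = -2 + \frac{\sqrt{21}}{3}, and B = -4 - A = -2 - \frac{\sqrt{21}}{3}.
So u(n) = \left(-2 + \frac{\sqrt{21}}{3}\right)\left(\frac{3}{2} + \frac{\sqrt{21}}{2}\right)^n + \left(-2 - \frac{\sqrt{21}}{3}\right)\left(\frac{3}{2} - \frac{\sqrt{21}}{2}\right)^n.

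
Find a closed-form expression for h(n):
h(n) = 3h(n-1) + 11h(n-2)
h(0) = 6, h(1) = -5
Characteristic equation: x² - 3x - 11 = 0.
Discriminant Δ = (3)² + 4·(11) = 53.
Roots r₁,₂ = (3 ± √53)/2, so r₁ = \frac{3}{2} + \frac{\sqrt{53}}{2}, r₂ = \frac{3}{2} - \frac{\sqrt{53}}{2}.
General solution: h(n) = A·r₁^n + B·r₂^n.
From the initial conditions, A + B = 6 and r₁A + r₂B = -5.
Since r₁ - r₂ = √53: A = (-5 - (6)r₂)/√53 = 3 - \frac{14 \sqrt{53}}{53}, and B = 6 - A = \frac{14 \sqrt{53}}{53} + 3.
So h(n) = \left(3 - \frac{14 \sqrt{53}}{53}\right)\left(\frac{3}{2} + \frac{\sqrt{53}}{2}\right)^n + \left(\frac{14 \sqrt{53}}{53} + 3\right)\left(\frac{3}{2} - \frac{\sqrt{53}}{2}\right)^n.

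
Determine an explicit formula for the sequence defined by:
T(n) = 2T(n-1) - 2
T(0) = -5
First-order linear non-homogeneous.
Homogeneous solution: T_h(n) = A·(2)^n.
Try constant particular solution T_p = K: K = 2K - 2 ⇒ K = 2.
General: T(n) = A·(2)^n + 2.
Apply T(0) = -5: A + 2 = -5 ⇒ A = -7.
So T(n) = 2 - 7 \cdot 2^{n}.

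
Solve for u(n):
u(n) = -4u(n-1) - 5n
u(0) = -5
First-order linear with linear forcing.
Homogeneous solution: u_h(n) = A·(-4)^n.
Try particular u_p(n) = pn + q. Substituting:
  pn + q = -4(p(n-1) + q) - 5n.
Matching the n-coefficient: p = -4p - 5 ⇒ p = -1.
Matching constants: q = 4p - 4q ⇒ q = - \frac{4}{5}.
General: u(n) = A·(-4)^n - n - \frac{4}{5}.
Apply u(0) = -5: A - \frac{4}{5} = -5 ⇒ A = - \frac{21}{5}.
So u(n) = - \frac{21 \left(-4\right)^{n}}{5} - n - \frac{4}{5}.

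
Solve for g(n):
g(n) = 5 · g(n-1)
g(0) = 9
Pure geometric recurrence with ratio 5.
By induction g(n) = g(0) · (5)^n = 9 \cdot 5^{n}.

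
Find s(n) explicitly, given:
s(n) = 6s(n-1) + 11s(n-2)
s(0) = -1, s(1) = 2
Characteristic equation: x² - 6x - 11 = 0.
Discriminant Δ = (6)² + 4·(11) = 80.
Roots r₁,₂ = (6 ± √80)/2, so r₁ = 3 + 2 \sqrt{5}, r₂ = 3 - 2 \sqrt{5}.
General solution: s(n) = A·r₁^n + B·r₂^n.
From the initial conditions, A + B = -1 and r₁A + r₂B = 2.
Since r₁ - r₂ = √80: A = (2 - (-1)r₂)/√80 = - \frac{1}{2} + \frac{\sqrt{5}}{4}, and B = -1 - A = - \frac{\sqrt{5}}{4} - \frac{1}{2}.
So s(n) = \left(- \frac{1}{2} + \frac{\sqrt{5}}{4}\right)\left(3 + 2 \sqrt{5}\right)^n + \left(- \frac{\sqrt{5}}{4} - \frac{1}{2}\right)\left(3 - 2 \sqrt{5}\right)^n.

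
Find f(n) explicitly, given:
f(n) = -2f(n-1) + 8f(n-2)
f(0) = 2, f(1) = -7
Characteristic equation: x² + 2x - 8 = 0, which factors as (x - (2))(x - (-4)) = 0.
Roots r₁ = 2, r₂ = -4 (distinct).
General solution: f(n) = A·(2)^n + B·(-4)^n.
From f(0) = 2: A + B = 2.
From f(1) = -7: 2A - 4B = -7.
Solving: A = \frac{1}{6}, B = \frac{11}{6}.
So f(n) = \frac{11 \left(-4\right)^{n}}{6} + \frac{2^{n}}{6}.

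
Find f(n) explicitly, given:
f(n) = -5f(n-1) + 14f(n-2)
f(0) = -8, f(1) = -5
Characteristic equation: x² + 5x - 14 = 0, which factors as (x - (2))(x - (-7)) = 0.
Roots r₁ = 2, r₂ = -7 (distinct).
General solution: f(n) = A·(2)^n + B·(-7)^n.
From f(0) = -8: A + B = -8.
From f(1) = -5: 2A - 7B = -5.
Solving: A = - \frac{61}{9}, B = - \frac{11}{9}.
So f(n) = - \frac{11 \left(-7\right)^{n}}{9} - \frac{61 \cdot 2^{n}}{9}.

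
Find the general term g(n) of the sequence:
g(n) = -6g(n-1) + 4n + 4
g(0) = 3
First-order linear with linear forcing.
Homogeneous solution: g_h(n) = A·(-6)^n.
Try particular g_p(n) = pn + q. Substituting:
  pn + q = -6(p(n-1) + q) + 4n + 4.
Matching the n-coefficient: p = -6p + 4 ⇒ p = \frac{4}{7}.
Matching constants: q = 6p - 6q + 4 ⇒ q = \frac{52}{49}.
General: g(n) = A·(-6)^n + \frac{4 n}{7} + \frac{52}{49}.
Apply g(0) = 3: A + \frac{52}{49} = 3 ⇒ A = \frac{95}{49}.
So g(n) = \frac{95 \left(-6\right)^{n}}{49} + \frac{4 n}{7} + \frac{52}{49}.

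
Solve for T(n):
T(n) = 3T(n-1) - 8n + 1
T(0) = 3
First-order linear with linear forcing.
Homogeneous solution: T_h(n) = A·(3)^n.
Try particular T_p(n) = pn + q. Substituting:
  pn + q = 3(p(n-1) + q) - 8n + 1.
Matching the n-coefficient: p = 3p - 8 ⇒ p = 4.
Matching constants: q = -3p + 3q + 1 ⇒ q = \frac{11}{2}.
General: T(n) = A·(3)^n + 4 n + \frac{11}{2}.
Apply T(0) = 3: A + \frac{11}{2} = 3 ⇒ A = - \frac{5}{2}.
So T(n) = - \frac{5 \cdot 3^{n}}{2} + 4 n + \frac{11}{2}.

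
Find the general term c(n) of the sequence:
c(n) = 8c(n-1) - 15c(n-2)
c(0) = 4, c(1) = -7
Characteristic equation: x² - 8x + 15 = 0, which factors as (x - (5))(x - (3)) = 0.
Roots r₁ = 5, r₂ = 3 (distinct).
General solution: c(n) = A·(5)^n + B·(3)^n.
From c(0) = 4: A + B = 4.
From c(1) = -7: 5A + 3B = -7.
Solving: A = - \frac{19}{2}, B = \frac{27}{2}.
So c(n) = \frac{27 \cdot 3^{n}}{2} - \frac{19 \cdot 5^{n}}{2}.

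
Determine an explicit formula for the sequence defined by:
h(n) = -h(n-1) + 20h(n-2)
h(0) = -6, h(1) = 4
Characteristic equation: x² + x - 20 = 0, which factors as (x - (-5))(x - (4)) = 0.
Roots r₁ = -5, r₂ = 4 (distinct).
General solution: h(n) = A·(-5)^n + B·(4)^n.
From h(0) = -6: A + B = -6.
From h(1) = 4: -5A + 4B = 4.
Solving: A = - \frac{28}{9}, B = - \frac{26}{9}.
So h(n) = - \frac{28 \left(-5\right)^{n}}{9} - \frac{26 \cdot 4^{n}}{9}.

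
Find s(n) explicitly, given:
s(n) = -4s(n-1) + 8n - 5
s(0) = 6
First-order linear with linear forcing.
Homogeneous solution: s_h(n) = A·(-4)^n.
Try particular s_p(n) = pn + q. Substituting:
  pn + q = -4(p(n-1) + q) + 8n - 5.
Matching the n-coefficient: p = -4p + 8 ⇒ p = \frac{8}{5}.
Matching constants: q = 4p - 4q - 5 ⇒ q = \frac{7}{25}.
General: s(n) = A·(-4)^n + \frac{8 n}{5} + \frac{7}{25}.
Apply s(0) = 6: A + \frac{7}{25} = 6 ⇒ A = \frac{143}{25}.
So s(n) = \frac{143 \left(-4\right)^{n}}{25} + \frac{8 n}{5} + \frac{7}{25}.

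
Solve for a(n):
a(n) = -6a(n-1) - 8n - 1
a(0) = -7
First-order linear with linear forcing.
Homogeneous solution: a_h(n) = A·(-6)^n.
Try particular a_p(n) = pn + q. Substituting:
  pn + q = -6(p(n-1) + q) - 8n - 1.
Matching the n-coefficient: p = -6p - 8 ⇒ p = - \frac{8}{7}.
Matching constants: q = 6p - 6q - 1 ⇒ q = - \frac{55}{49}.
General: a(n) = A·(-6)^n - \frac{8 n}{7} - \frac{55}{49}.
Apply a(0) = -7: A - \frac{55}{49} = -7 ⇒ A = - \frac{288}{49}.
So a(n) = - \frac{288 \left(-6\right)^{n}}{49} - \frac{8 n}{7} - \frac{55}{49}.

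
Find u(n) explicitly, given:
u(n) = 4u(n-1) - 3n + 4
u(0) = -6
First-order linear with linear forcing.
Homogeneous solution: u_h(n) = A·(4)^n.
Try particular u_p(n) = pn + q. Substituting:
  pn + q = 4(p(n-1) + q) - 3n + 4.
Matching the n-coefficient: p = 4p - 3 ⇒ p = 1.
Matching constants: q = -4p + 4q + 4 ⇒ q = 0.
General: u(n) = A·(4)^n + n + 0.
Apply u(0) = -6: A + 0 = -6 ⇒ A = -6.
So u(n) = - 6 \cdot 4^{n} + n.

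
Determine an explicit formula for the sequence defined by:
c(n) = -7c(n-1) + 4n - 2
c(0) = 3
First-order linear with linear forcing.
Homogeneous solution: c_h(n) = A·(-7)^n.
Try particular c_p(n) = pn + q. Substituting:
  pn + q = -7(p(n-1) + q) + 4n - 2.
Matching the n-coefficient: p = -7p + 4 ⇒ p = \frac{1}{2}.
Matching constants: q = 7p - 7q - 2 ⇒ q = \frac{3}{16}.
General: c(n) = A·(-7)^n + \frac{n}{2} + \frac{3}{16}.
Apply c(0) = 3: A + \frac{3}{16} = 3 ⇒ A = \frac{45}{16}.
So c(n) = \frac{45 \left(-7\right)^{n}}{16} + \frac{n}{2} + \frac{3}{16}.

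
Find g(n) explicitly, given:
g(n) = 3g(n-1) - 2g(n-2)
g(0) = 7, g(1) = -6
Characteristic equation: x² - 3x + 2 = 0, which factors as (x - (1))(x - (2)) = 0.
Roots r₁ = 1, r₂ = 2 (distinct).
General solution: g(n) = A·(1)^n + B·(2)^n.
From g(0) = 7: A + B = 7.
From g(1) = -6: A + 2B = -6.
Solving: A = 20, B = -13.
So g(n) = 20 - 13 \cdot 2^{n}.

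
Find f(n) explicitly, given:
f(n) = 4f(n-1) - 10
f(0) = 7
First-order linear non-homogeneous.
Homogeneous solution: f_h(n) = A·(4)^n.
Try constant particular solution f_p = K: K = 4K - 10 ⇒ K = \frac{10}{3}.
General: f(n) = A·(4)^n + \frac{10}{3}.
Apply f(0) = 7: A + \frac{10}{3} = 7 ⇒ A = \frac{11}{3}.
So f(n) = \frac{11 \cdot 4^{n}}{3} + \frac{10}{3}.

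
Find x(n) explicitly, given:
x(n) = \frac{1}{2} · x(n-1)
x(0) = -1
Pure geometric recurrence with ratio \frac{1}{2}.
By induction x(n) = x(0) · (\frac{1}{2})^n = - 2^{- n}.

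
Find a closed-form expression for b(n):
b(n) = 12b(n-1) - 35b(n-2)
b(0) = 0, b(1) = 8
Characteristic equation: x² - 12x + 35 = 0, which factors as (x - (7))(x - (5)) = 0.
Roots r₁ = 7, r₂ = 5 (distinct).
General solution: b(n) = A·(7)^n + B·(5)^n.
From b(0) = 0: A + B = 0.
From b(1) = 8: 7A + 5B = 8.
Solving: A = 4, B = -4.
So b(n) = - 4 \cdot 5^{n} + 4 \cdot 7^{n}.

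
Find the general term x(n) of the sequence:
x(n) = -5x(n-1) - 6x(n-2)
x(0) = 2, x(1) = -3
Characteristic equation: x² + 5x + 6 = 0, which factors as (x - (-2))(x - (-3)) = 0.
Roots r₁ = -2, r₂ = -3 (distinct).
General solution: x(n) = A·(-2)^n + B·(-3)^n.
From x(0) = 2: A + B = 2.
From x(1) = -3: -2A - 3B = -3.
Solving: A = 3, B = -1.
So x(n) = 3 \left(-2\right)^{n} - \left(-3\right)^{n}.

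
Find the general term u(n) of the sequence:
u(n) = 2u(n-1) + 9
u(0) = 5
First-order linear non-homogeneous.
Homogeneous solution: u_h(n) = A·(2)^n.
Try constant particular solution u_p = K: K = 2K + 9 ⇒ K = -9.
General: u(n) = A·(2)^n - 9.
Apply u(0) = 5: A - 9 = 5 ⇒ A = 14.
So u(n) = 14 \cdot 2^{n} - 9.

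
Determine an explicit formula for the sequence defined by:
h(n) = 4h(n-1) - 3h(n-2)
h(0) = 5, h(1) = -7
Characteristic equation: x² - 4x + 3 = 0, which factors as (x - (3))(x - (1)) = 0.
Roots r₁ = 3, r₂ = 1 (distinct).
General solution: h(n) = A·(3)^n + B·(1)^n.
From h(0) = 5: A + B = 5.
From h(1) = -7: 3A + B = -7.
Solving: A = -6, B = 11.
So h(n) = 11 - 6 \cdot 3^{n}.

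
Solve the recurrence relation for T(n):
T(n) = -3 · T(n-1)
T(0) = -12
Pure geometric recurrence with ratio -3.
By induction T(n) = T(0) · (-3)^n = - 12 \left(-3\right)^{n}.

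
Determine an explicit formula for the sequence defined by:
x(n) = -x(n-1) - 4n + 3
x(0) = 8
First-order linear with linear forcing.
Homogeneous solution: x_h(n) = A·(-1)^n.
Try particular x_p(n) = pn + q. Substituting:
  pn + q = -(p(n-1) + q) - 4n + 3.
Matching the n-coefficient: p = -p - 4 ⇒ p = -2.
Matching constants: q = p - q + 3 ⇒ q = \frac{1}{2}.
General: x(n) = A·(-1)^n - 2 n + \frac{1}{2}.
Apply x(0) = 8: A + \frac{1}{2} = 8 ⇒ A = \frac{15}{2}.
So x(n) = \frac{15 \left(-1\right)^{n}}{2} - 2 n + \frac{1}{2}.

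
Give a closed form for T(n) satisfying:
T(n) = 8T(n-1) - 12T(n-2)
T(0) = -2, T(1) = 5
Characteristic equation: x² - 8x + 12 = 0, which factors as (x - (6))(x - (2)) = 0.
Roots r₁ = 6, r₂ = 2 (distinct).
General solution: T(n) = A·(6)^n + B·(2)^n.
From T(0) = -2: A + B = -2.
From T(1) = 5: 6A + 2B = 5.
Solving: A = \frac{9}{4}, B = - \frac{17}{4}.
So T(n) = - \frac{17 \cdot 2^{n}}{4} + \frac{9 \cdot 6^{n}}{4}.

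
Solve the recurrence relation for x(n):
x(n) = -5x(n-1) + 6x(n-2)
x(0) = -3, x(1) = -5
Characteristic equation: x² + 5x - 6 = 0, which factors as (x - (1))(x - (-6)) = 0.
Roots r₁ = 1, r₂ = -6 (distinct).
General solution: x(n) = A·(1)^n + B·(-6)^n.
From x(0) = -3: A + B = -3.
From x(1) = -5: A - 6B = -5.
Solving: A = - \frac{23}{7}, B = \frac{2}{7}.
So x(n) = \frac{2 \left(-6\right)^{n}}{7} - \frac{23}{7}.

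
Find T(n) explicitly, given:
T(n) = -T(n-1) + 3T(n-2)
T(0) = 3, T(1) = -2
Characteristic equation: x² + x - 3 = 0.
Discriminant Δ = (-1)² + 4·(3) = 13.
Roots r₁,₂ = (-1 ± √13)/2, so r₁ = - \frac{1}{2} + \frac{\sqrt{13}}{2}, r₂ = - \frac{\sqrt{13}}{2} - \frac{1}{2}.
General solution: T(n) = A·r₁^n + B·r₂^n.
From the initial conditions, A + B = 3 and r₁A + r₂B = -2.
Since r₁ - r₂ = √13: A = (-2 - (3)r₂)/√13 = \frac{3}{2} - \frac{\sqrt{13}}{26}, and B = 3 - A = \frac{\sqrt{13}}{26} + \frac{3}{2}.
So T(n) = \left(\frac{3}{2} - \frac{\sqrt{13}}{26}\right)\left(- \frac{1}{2} + \frac{\sqrt{13}}{2}\right)^n + \left(\frac{\sqrt{13}}{26} + \frac{3}{2}\right)\left(- \frac{\sqrt{13}}{2} - \frac{1}{2}\right)^n.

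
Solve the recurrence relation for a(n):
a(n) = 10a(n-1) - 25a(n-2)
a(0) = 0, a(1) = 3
Characteristic equation: x² - 10x + 25 = 0, which is (x - (5))².
Repeated root r = 5.
General solution: a(n) = (A + Bn)·(5)^n.
From a(0) = 0: A = 0.
From a(1) = 3: (A + B)·(5) = 3 ⇒ B = \frac{3}{5}.
So a(n) = \left(\frac{3 n}{5}\right) \cdot (5)^n.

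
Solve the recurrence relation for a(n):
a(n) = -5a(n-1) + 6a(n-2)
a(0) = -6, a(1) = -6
Characteristic equation: x² + 5x - 6 = 0, which factors as (x - (-6))(x - (1)) = 0.
Roots r₁ = -6, r₂ = 1 (distinct).
General solution: a(n) = A·(-6)^n + B·(1)^n.
From a(0) = -6: A + B = -6.
From a(1) = -6: -6A + B = -6.
Solving: A = 0, B = -6.
So a(n) = -6.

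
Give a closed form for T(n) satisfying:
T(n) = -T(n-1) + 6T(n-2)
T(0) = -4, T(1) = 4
Characteristic equation: x² + x - 6 = 0, which factors as (x - (-3))(x - (2)) = 0.
Roots r₁ = -3, r₂ = 2 (distinct).
General solution: T(n) = A·(-3)^n + B·(2)^n.
From T(0) = -4: A + B = -4.
From T(1) = 4: -3A + 2B = 4.
Solving: A = - \frac{12}{5}, B = - \frac{8}{5}.
So T(n) = - \frac{12 \left(-3\right)^{n}}{5} - \frac{8 \cdot 2^{n}}{5}.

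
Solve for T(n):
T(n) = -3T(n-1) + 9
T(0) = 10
First-order linear non-homogeneous.
Homogeneous solution: T_h(n) = A·(-3)^n.
Try constant particular solution T_p = K: K = -3K + 9 ⇒ K = \frac{9}{4}.
General: T(n) = A·(-3)^n + \frac{9}{4}.
Apply T(0) = 10: A + \frac{9}{4} = 10 ⇒ A = \frac{31}{4}.
So T(n) = \frac{31 \left(-3\right)^{n}}{4} + \frac{9}{4}.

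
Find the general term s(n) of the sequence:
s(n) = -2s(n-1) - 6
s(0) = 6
First-order linear non-homogeneous.
Homogeneous solution: s_h(n) = A·(-2)^n.
Try constant particular solution s_p = K: K = -2K - 6 ⇒ K = -2.
General: s(n) = A·(-2)^n - 2.
Apply s(0) = 6: A - 2 = 6 ⇒ A = 8.
So s(n) = 8 \left(-2\right)^{n} - 2.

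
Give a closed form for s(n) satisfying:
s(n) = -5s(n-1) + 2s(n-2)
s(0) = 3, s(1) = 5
Characteristic equation: x² + 5x - 2 = 0.
Discriminant Δ = (-5)² + 4·(2) = 33.
Roots r₁,₂ = (-5 ± √33)/2, so r₁ = - \frac{5}{2} + \frac{\sqrt{33}}{2}, r₂ = - \frac{\sqrt{33}}{2} - \frac{5}{2}.
General solution: s(n) = A·r₁^n + B·r₂^n.
From the initial conditions, A + B = 3 and r₁A + r₂B = 5.
Since r₁ - r₂ = √33: A = (5 - (3)r₂)/√33 = \frac{3}{2} + \frac{25 \sqrt{33}}{66}, and B = 3 - A = \frac{3}{2} - \frac{25 \sqrt{33}}{66}.
So s(n) = \left(\frac{3}{2} + \frac{25 \sqrt{33}}{66}\right)\left(- \frac{5}{2} + \frac{\sqrt{33}}{2}\right)^n + \left(\frac{3}{2} - \frac{25 \sqrt{33}}{66}\right)\left(- \frac{\sqrt{33}}{2} - \frac{5}{2}\right)^n.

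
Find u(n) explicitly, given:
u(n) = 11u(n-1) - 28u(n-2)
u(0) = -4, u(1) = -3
Characteristic equation: x² - 11x + 28 = 0, which factors as (x - (4))(x - (7)) = 0.
Roots r₁ = 4, r₂ = 7 (distinct).
General solution: u(n) = A·(4)^n + B·(7)^n.
From u(0) = -4: A + B = -4.
From u(1) = -3: 4A + 7B = -3.
Solving: A = - \frac{25}{3}, B = \frac{13}{3}.
So u(n) = - \frac{25 \cdot 4^{n}}{3} + \frac{13 \cdot 7^{n}}{3}.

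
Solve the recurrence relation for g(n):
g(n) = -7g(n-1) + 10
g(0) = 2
First-order linear non-homogeneous.
Homogeneous solution: g_h(n) = A·(-7)^n.
Try constant particular solution g_p = K: K = -7K + 10 ⇒ K = \frac{5}{4}.
General: g(n) = A·(-7)^n + \frac{5}{4}.
Apply g(0) = 2: A + \frac{5}{4} = 2 ⇒ A = \frac{3}{4}.
So g(n) = \frac{3 \left(-7\right)^{n}}{4} + \frac{5}{4}.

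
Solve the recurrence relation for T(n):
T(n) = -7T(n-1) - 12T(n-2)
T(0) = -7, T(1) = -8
Characteristic equation: x² + 7x + 12 = 0, which factors as (x - (-3))(x - (-4)) = 0.
Roots r₁ = -3, r₂ = -4 (distinct).
General solution: T(n) = A·(-3)^n + B·(-4)^n.
From T(0) = -7: A + B = -7.
From T(1) = -8: -3A - 4B = -8.
Solving: A = -36, B = 29.
So T(n) = - 36 \left(-3\right)^{n} + 29 \left(-4\right)^{n}.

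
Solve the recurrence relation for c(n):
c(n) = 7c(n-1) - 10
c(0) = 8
First-order linear non-homogeneous.
Homogeneous solution: c_h(n) = A·(7)^n.
Try constant particular solution c_p = K: K = 7K - 10 ⇒ K = \frac{5}{3}.
General: c(n) = A·(7)^n + \frac{5}{3}.
Apply c(0) = 8: A + \frac{5}{3} = 8 ⇒ A = \frac{19}{3}.
So c(n) = \frac{19 \cdot 7^{n}}{3} + \frac{5}{3}.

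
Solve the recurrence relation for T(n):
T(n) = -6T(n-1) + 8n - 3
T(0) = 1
First-order linear with linear forcing.
Homogeneous solution: T_h(n) = A·(-6)^n.
Try particular T_p(n) = pn + q. Substituting:
  pn + q = -6(p(n-1) + q) + 8n - 3.
Matching the n-coefficient: p = -6p + 8 ⇒ p = \frac{8}{7}.
Matching constants: q = 6p - 6q - 3 ⇒ q = \frac{27}{49}.
General: T(n) = A·(-6)^n + \frac{8 n}{7} + \frac{27}{49}.
Apply T(0) = 1: A + \frac{27}{49} = 1 ⇒ A = \frac{22}{49}.
So T(n) = \frac{22 \left(-6\right)^{n}}{49} + \frac{8 n}{7} + \frac{27}{49}.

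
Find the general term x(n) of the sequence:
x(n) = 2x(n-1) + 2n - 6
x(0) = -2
First-order linear with linear forcing.
Homogeneous solution: x_h(n) = A·(2)^n.
Try particular x_p(n) = pn + q. Substituting:
  pn + q = 2(p(n-1) + q) + 2n - 6.
Matching the n-coefficient: p = 2p + 2 ⇒ p = -2.
Matching constants: q = -2p + 2q - 6 ⇒ q = 2.
General: x(n) = A·(2)^n - 2 n + 2.
Apply x(0) = -2: A + 2 = -2 ⇒ A = -4.
So x(n) = - 4 \cdot 2^{n} - 2 n + 2.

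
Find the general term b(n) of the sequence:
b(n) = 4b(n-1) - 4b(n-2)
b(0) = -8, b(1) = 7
Characteristic equation: x² - 4x + 4 = 0, which is (x - (2))².
Repeated root r = 2.
General solution: b(n) = (A + Bn)·(2)^n.
From b(0) = -8: A = -8.
From b(1) = 7: (A + B)·(2) = 7 ⇒ B = \frac{23}{2}.
So b(n) = \left(\frac{23 n}{2} - 8\right) \cdot (2)^n.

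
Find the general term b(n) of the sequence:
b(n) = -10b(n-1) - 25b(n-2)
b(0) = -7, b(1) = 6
Characteristic equation: x² + 10x + 25 = 0, which is (x - (-5))².
Repeated root r = -5.
General solution: b(n) = (A + Bn)·(-5)^n.
From b(0) = -7: A = -7.
From b(1) = 6: (A + B)·(-5) = 6 ⇒ B = \frac{29}{5}.
So b(n) = \left(\frac{29 n}{5} - 7\right) \cdot (-5)^n.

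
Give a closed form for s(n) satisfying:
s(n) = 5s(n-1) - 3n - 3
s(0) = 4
First-order linear with linear forcing.
Homogeneous solution: s_h(n) = A·(5)^n.
Try particular s_p(n) = pn + q. Substituting:
  pn + q = 5(p(n-1) + q) - 3n - 3.
Matching the n-coefficient: p = 5p - 3 ⇒ p = \frac{3}{4}.
Matching constants: q = -5p + 5q - 3 ⇒ q = \frac{27}{16}.
General: s(n) = A·(5)^n + \frac{3 n}{4} + \frac{27}{16}.
Apply s(0) = 4: A + \frac{27}{16} = 4 ⇒ A = \frac{37}{16}.
So s(n) = \frac{37 \cdot 5^{n}}{16} + \frac{3 n}{4} + \frac{27}{16}.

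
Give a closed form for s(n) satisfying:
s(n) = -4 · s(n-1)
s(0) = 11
Pure geometric recurrence with ratio -4.
By induction s(n) = s(0) · (-4)^n = 11 \left(-4\right)^{n}.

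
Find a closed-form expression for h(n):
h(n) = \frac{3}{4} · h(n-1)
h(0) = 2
Pure geometric recurrence with ratio \frac{3}{4}.
By induction h(n) = h(0) · (\frac{3}{4})^n = 2 \left(\frac{3}{4}\right)^{n}.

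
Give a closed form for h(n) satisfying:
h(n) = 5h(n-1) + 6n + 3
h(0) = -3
First-order linear with linear forcing.
Homogeneous solution: h_h(n) = A·(5)^n.
Try particular h_p(n) = pn + q. Substituting:
  pn + q = 5(p(n-1) + q) + 6n + 3.
Matching the n-coefficient: p = 5p + 6 ⇒ p = - \frac{3}{2}.
Matching constants: q = -5p + 5q + 3 ⇒ q = - \frac{21}{8}.
General: h(n) = A·(5)^n - \frac{3 n}{2} - \frac{21}{8}.
Apply h(0) = -3: A - \frac{21}{8} = -3 ⇒ A = - \frac{3}{8}.
So h(n) = - \frac{3 \cdot 5^{n}}{8} - \frac{3 n}{2} - \frac{21}{8}.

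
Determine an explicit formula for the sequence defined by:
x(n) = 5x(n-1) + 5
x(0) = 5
First-order linear non-homogeneous.
Homogeneous solution: x_h(n) = A·(5)^n.
Try constant particular solution x_p = K: K = 5K + 5 ⇒ K = - \frac{5}{4}.
General: x(n) = A·(5)^n - \frac{5}{4}.
Apply x(0) = 5: A - \frac{5}{4} = 5 ⇒ A = \frac{25}{4}.
So x(n) = \frac{25 \cdot 5^{n}}{4} - \frac{5}{4}.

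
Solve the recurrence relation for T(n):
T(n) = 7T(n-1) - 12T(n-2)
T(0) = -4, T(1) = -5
Characteristic equation: x² - 7x + 12 = 0, which factors as (x - (3))(x - (4)) = 0.
Roots r₁ = 3, r₂ = 4 (distinct).
General solution: T(n) = A·(3)^n + B·(4)^n.
From T(0) = -4: A + B = -4.
From T(1) = -5: 3A + 4B = -5.
Solving: A = -11, B = 7.
So T(n) = - 11 \cdot 3^{n} + 7 \cdot 4^{n}.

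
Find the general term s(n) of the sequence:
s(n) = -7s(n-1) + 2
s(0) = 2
First-order linear non-homogeneous.
Homogeneous solution: s_h(n) = A·(-7)^n.
Try constant particular solution s_p = K: K = -7K + 2 ⇒ K = \frac{1}{4}.
General: s(n) = A·(-7)^n + \frac{1}{4}.
Apply s(0) = 2: A + \frac{1}{4} = 2 ⇒ A = \frac{7}{4}.
So s(n) = \frac{7 \left(-7\right)^{n}}{4} + \frac{1}{4}.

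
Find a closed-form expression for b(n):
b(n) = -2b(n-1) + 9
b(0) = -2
First-order linear non-homogeneous.
Homogeneous solution: b_h(n) = A·(-2)^n.
Try constant particular solution b_p = K: K = -2K + 9 ⇒ K = 3.
General: b(n) = A·(-2)^n + 3.
Apply b(0) = -2: A + 3 = -2 ⇒ A = -5.
So b(n) = 3 - 5 \left(-2\right)^{n}.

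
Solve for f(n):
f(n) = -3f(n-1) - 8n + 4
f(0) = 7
First-order linear with linear forcing.
Homogeneous solution: f_h(n) = A·(-3)^n.
Try particular f_p(n) = pn + q. Substituting:
  pn + q = -3(p(n-1) + q) - 8n + 4.
Matching the n-coefficient: p = -3p - 8 ⇒ p = -2.
Matching constants: q = 3p - 3q + 4 ⇒ q = - \frac{1}{2}.
General: f(n) = A·(-3)^n - 2 n - \frac{1}{2}.
Apply f(0) = 7: A - \frac{1}{2} = 7 ⇒ A = \frac{15}{2}.
So f(n) = \frac{15 \left(-3\right)^{n}}{2} - 2 n - \frac{1}{2}.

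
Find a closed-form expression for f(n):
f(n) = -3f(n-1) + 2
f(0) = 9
First-order linear non-homogeneous.
Homogeneous solution: f_h(n) = A·(-3)^n.
Try constant particular solution f_p = K: K = -3K + 2 ⇒ K = \frac{1}{2}.
General: f(n) = A·(-3)^n + \frac{1}{2}.
Apply f(0) = 9: A + \frac{1}{2} = 9 ⇒ A = \frac{17}{2}.
So f(n) = \frac{17 \left(-3\right)^{n}}{2} + \frac{1}{2}.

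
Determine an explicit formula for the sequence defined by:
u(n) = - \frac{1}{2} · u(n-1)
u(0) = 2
Pure geometric recurrence with ratio - \frac{1}{2}.
By induction u(n) = u(0) · (- \frac{1}{2})^n = 2 \left(- \frac{1}{2}\right)^{n}.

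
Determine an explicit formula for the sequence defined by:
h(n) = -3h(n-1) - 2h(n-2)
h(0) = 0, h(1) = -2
Characteristic equation: x² + 3x + 2 = 0, which factors as (x - (-1))(x - (-2)) = 0.
Roots r₁ = -1, r₂ = -2 (distinct).
General solution: h(n) = A·(-1)^n + B·(-2)^n.
From h(0) = 0: A + B = 0.
From h(1) = -2: -A - 2B = -2.
Solving: A = -2, B = 2.
So h(n) = - 2 \left(-1\right)^{n} + 2 \left(-2\right)^{n}.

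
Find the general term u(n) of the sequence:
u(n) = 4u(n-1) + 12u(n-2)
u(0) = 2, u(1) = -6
Characteristic equation: x² - 4x - 12 = 0, which factors as (x - (-2))(x - (6)) = 0.
Roots r₁ = -2, r₂ = 6 (distinct).
General solution: u(n) = A·(-2)^n + B·(6)^n.
From u(0) = 2: A + B = 2.
From u(1) = -6: -2A + 6B = -6.
Solving: A = \frac{9}{4}, B = - \frac{1}{4}.
So u(n) = \frac{9 \left(-2\right)^{n}}{4} - \frac{6^{n}}{4}.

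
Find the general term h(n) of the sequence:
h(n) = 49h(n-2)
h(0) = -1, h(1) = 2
Characteristic equation: x² - 49 = 0, which factors as (x - (7))(x - (-7)) = 0.
Roots r₁ = 7, r₂ = -7 (distinct).
General solution: h(n) = A·(7)^n + B·(-7)^n.
From h(0) = -1: A + B = -1.
From h(1) = 2: 7A - 7B = 2.
Solving: A = - \frac{5}{14}, B = - \frac{9}{14}.
So h(n) = - \frac{9 \left(-7\right)^{n}}{14} - \frac{5 \cdot 7^{n}}{14}.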